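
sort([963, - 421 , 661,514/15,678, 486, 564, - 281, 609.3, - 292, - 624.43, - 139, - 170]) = [ - 624.43, - 421, -292, - 281, - 170, - 139,  514/15, 486,564 , 609.3, 661, 678, 963 ] 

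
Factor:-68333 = - 23^1*2971^1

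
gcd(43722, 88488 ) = 18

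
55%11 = 0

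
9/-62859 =-3/20953 = - 0.00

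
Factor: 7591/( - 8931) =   -  3^( - 1)*13^( - 1 )*229^( - 1)*7591^1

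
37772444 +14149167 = 51921611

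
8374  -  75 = 8299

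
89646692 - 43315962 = 46330730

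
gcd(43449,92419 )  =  1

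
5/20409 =5/20409 = 0.00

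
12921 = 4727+8194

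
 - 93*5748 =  - 534564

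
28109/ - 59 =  - 477 + 34/59 =- 476.42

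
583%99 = 88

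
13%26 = 13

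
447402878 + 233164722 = 680567600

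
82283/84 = 979 + 47/84 = 979.56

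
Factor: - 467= -467^1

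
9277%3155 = 2967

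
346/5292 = 173/2646  =  0.07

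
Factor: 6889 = 83^2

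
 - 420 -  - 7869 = 7449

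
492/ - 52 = -10 + 7/13 = - 9.46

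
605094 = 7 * 86442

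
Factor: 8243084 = 2^2 *229^1*8999^1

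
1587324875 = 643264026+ 944060849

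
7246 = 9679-2433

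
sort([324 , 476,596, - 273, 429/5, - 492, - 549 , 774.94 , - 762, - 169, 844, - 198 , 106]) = [ - 762, - 549,  -  492, - 273,  -  198, - 169,429/5,  106, 324  ,  476, 596,774.94,844]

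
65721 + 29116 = 94837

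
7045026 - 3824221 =3220805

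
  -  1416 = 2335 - 3751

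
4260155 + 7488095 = 11748250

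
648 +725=1373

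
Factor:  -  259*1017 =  - 3^2 * 7^1*37^1*113^1 = - 263403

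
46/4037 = 46/4037 = 0.01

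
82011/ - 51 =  - 27337/17 = - 1608.06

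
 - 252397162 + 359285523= 106888361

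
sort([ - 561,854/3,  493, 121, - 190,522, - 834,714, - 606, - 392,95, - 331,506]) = [  -  834, - 606, - 561, - 392, - 331, - 190, 95, 121,854/3, 493,506,522, 714 ] 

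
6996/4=1749 =1749.00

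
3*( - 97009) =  - 291027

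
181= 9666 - 9485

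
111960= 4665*24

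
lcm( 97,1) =97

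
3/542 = 3/542 = 0.01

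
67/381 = 67/381 = 0.18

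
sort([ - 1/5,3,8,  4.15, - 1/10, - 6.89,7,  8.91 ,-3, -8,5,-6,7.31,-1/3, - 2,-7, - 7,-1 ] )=[ - 8 , - 7, - 7, - 6.89, - 6, - 3,- 2,- 1,-1/3 , - 1/5, - 1/10,3, 4.15, 5,7,7.31,8,8.91 ] 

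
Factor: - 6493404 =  - 2^2 * 3^1*179^1*3023^1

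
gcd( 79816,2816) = 88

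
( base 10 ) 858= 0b1101011010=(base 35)OI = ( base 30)si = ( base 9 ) 1153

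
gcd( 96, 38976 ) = 96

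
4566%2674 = 1892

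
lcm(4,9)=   36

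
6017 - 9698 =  - 3681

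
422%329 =93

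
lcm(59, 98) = 5782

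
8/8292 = 2/2073 = 0.00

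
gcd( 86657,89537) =1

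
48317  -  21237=27080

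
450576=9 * 50064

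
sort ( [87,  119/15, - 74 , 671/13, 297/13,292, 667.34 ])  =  [ - 74,  119/15,  297/13,671/13, 87,292 , 667.34 ]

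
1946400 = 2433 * 800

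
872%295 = 282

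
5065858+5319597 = 10385455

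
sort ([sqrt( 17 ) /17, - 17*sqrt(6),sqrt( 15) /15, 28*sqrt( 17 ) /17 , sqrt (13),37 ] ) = [ - 17*sqrt( 6 ), sqrt(17 ) /17,sqrt( 15) /15, sqrt (13 ) , 28*sqrt ( 17)/17, 37]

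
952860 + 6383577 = 7336437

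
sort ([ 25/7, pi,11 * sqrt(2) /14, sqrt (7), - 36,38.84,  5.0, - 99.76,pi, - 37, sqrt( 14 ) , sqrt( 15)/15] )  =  [ - 99.76  , - 37, - 36,sqrt( 15)/15, 11*sqrt (2)/14 , sqrt( 7 ),pi,  pi,25/7, sqrt( 14),5.0,38.84 ] 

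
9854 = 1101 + 8753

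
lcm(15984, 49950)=399600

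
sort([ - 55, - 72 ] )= [ - 72, - 55 ]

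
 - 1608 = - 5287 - -3679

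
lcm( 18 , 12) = 36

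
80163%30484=19195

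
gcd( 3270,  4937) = 1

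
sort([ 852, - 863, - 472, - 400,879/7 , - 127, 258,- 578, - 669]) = [  -  863, - 669, - 578, - 472,-400, - 127, 879/7,258,852]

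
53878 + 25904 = 79782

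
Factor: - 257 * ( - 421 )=108197 = 257^1*421^1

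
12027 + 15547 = 27574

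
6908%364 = 356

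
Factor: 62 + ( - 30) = 32 = 2^5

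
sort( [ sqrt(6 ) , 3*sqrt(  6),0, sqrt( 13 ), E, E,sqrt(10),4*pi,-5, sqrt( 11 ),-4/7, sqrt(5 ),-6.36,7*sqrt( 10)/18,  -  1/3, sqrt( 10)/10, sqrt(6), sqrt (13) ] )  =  [ - 6.36, -5,- 4/7,-1/3, 0, sqrt( 10)/10, 7  *sqrt( 10)/18, sqrt( 5), sqrt( 6), sqrt( 6), E, E, sqrt( 10 ) , sqrt( 11),sqrt( 13),sqrt( 13), 3*sqrt (6), 4*pi ] 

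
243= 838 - 595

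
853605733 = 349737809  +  503867924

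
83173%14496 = 10693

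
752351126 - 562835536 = 189515590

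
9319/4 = 2329 + 3/4 =2329.75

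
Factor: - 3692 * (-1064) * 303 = 2^5*3^1 * 7^1 * 13^1*19^1*71^1* 101^1 = 1190271264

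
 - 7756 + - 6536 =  - 14292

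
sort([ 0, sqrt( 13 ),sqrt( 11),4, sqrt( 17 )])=[ 0,sqrt( 11),sqrt( 13),4,sqrt( 17 )] 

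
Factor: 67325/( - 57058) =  - 2^ ( - 1)*5^2 * 47^( - 1 )*607^(  -  1)*2693^1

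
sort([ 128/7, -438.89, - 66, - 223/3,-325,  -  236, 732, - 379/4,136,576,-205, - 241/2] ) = [ - 438.89,-325, - 236, - 205,  -  241/2 , -379/4, -223/3, - 66, 128/7,  136,576,732] 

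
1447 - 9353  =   - 7906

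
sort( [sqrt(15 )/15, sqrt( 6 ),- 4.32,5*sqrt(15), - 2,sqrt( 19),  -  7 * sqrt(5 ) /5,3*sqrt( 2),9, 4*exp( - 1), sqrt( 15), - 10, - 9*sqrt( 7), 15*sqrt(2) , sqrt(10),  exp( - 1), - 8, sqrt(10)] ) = [ - 9 * sqrt(7 ), - 10, - 8, - 4.32, - 7*sqrt( 5 )/5, - 2,  sqrt( 15)/15, exp( - 1),4*exp( - 1) , sqrt(6 ),sqrt(10),sqrt(10), sqrt(15 ),3*sqrt(2),sqrt ( 19), 9,5*sqrt(15 ),15*sqrt( 2) ] 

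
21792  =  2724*8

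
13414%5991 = 1432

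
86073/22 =3912+9/22 = 3912.41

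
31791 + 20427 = 52218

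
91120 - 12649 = 78471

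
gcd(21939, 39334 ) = 71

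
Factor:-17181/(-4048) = 2^( - 4 )*3^2*11^(-1 )*83^1 = 747/176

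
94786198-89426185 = 5360013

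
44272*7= 309904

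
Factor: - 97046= - 2^1*48523^1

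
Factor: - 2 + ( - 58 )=-60=-2^2*3^1 * 5^1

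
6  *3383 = 20298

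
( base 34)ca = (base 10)418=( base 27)FD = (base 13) 262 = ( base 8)642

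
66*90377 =5964882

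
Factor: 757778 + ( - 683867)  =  3^1*71^1  *  347^1  =  73911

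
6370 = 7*910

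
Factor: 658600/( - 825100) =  - 178/223 = - 2^1*89^1*223^ (-1)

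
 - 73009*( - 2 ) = 146018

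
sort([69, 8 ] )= [8,  69 ] 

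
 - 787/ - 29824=787/29824 = 0.03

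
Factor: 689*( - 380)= - 261820 = - 2^2*5^1*13^1*19^1*53^1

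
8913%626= 149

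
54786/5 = 54786/5 = 10957.20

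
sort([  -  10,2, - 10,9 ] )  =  [ - 10,-10, 2, 9 ] 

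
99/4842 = 11/538 = 0.02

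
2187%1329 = 858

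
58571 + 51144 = 109715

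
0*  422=0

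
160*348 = 55680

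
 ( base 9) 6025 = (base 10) 4397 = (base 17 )f3b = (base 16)112d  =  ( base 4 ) 1010231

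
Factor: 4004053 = 31^1*227^1  *  569^1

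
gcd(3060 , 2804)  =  4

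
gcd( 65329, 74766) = 1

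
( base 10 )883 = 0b1101110011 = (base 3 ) 1012201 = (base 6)4031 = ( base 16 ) 373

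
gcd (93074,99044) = 2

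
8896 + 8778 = 17674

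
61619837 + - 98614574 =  - 36994737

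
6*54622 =327732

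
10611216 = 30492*348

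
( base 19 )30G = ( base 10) 1099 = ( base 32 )12b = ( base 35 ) ve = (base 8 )2113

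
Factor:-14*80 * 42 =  - 2^6*3^1 * 5^1*7^2 =-47040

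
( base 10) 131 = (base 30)4b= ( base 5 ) 1011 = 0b10000011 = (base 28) 4j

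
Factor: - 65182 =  -2^1 * 13^1*23^1*109^1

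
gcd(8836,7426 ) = 94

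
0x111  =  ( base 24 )B9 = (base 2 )100010001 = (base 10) 273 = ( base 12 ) 1A9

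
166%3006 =166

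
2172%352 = 60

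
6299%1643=1370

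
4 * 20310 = 81240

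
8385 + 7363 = 15748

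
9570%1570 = 150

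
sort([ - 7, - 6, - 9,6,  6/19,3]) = [ - 9, - 7, - 6,6/19,3, 6]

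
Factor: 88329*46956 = 4147576524 = 2^2*3^2*7^1 *13^1 * 43^1*29443^1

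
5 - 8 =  - 3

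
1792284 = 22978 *78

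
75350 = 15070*5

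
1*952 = 952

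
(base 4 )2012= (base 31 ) 4A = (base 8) 206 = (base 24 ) 5E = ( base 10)134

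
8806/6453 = 8806/6453 = 1.36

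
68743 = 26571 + 42172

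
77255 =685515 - 608260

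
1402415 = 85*16499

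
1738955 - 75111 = 1663844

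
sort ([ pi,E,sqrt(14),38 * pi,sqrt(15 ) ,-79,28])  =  [ - 79 , E , pi,sqrt(14),sqrt( 15),  28 , 38*pi]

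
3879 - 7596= -3717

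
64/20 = 16/5=3.20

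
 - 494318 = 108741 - 603059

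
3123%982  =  177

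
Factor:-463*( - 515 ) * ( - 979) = - 5^1*11^1*89^1*103^1*463^1 = -233437655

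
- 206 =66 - 272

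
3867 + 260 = 4127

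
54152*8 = 433216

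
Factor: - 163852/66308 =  - 11^( - 2 )* 13^1*23^1=-  299/121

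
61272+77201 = 138473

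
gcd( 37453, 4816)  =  43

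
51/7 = 51/7 = 7.29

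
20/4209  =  20/4209=0.00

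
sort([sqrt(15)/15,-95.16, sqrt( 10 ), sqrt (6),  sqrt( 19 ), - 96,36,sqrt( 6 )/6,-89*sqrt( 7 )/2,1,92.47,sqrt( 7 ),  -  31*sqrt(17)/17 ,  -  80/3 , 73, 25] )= [-89*sqrt( 7 ) /2,-96, - 95.16, - 80/3, - 31*sqrt( 17 ) /17,sqrt( 15)/15,sqrt( 6)/6, 1, sqrt ( 6), sqrt(7), sqrt(10), sqrt( 19 ),25,36,  73, 92.47]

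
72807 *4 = 291228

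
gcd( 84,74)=2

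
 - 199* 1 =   -  199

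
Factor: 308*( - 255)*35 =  - 2^2*3^1*5^2 * 7^2  *11^1*17^1 = - 2748900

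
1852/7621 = 1852/7621 = 0.24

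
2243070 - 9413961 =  - 7170891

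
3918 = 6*653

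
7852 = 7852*1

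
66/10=6 + 3/5 = 6.60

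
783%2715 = 783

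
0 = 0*125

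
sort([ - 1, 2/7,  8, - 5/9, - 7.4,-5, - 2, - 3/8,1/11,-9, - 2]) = [ - 9,-7.4, - 5, - 2,-2, - 1,-5/9,- 3/8, 1/11, 2/7,8]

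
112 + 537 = 649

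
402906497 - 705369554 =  - 302463057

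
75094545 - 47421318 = 27673227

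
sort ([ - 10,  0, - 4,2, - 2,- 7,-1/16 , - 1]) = [ - 10, - 7 , - 4, - 2, - 1, - 1/16  ,  0, 2 ]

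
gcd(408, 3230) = 34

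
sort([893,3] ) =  [ 3,893 ]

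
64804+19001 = 83805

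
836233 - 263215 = 573018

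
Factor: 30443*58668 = 2^2 * 3^1*7^1*4349^1*4889^1 = 1786029924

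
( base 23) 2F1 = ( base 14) 724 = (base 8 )2574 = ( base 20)3A4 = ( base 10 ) 1404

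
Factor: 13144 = 2^3*31^1*53^1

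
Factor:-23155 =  - 5^1*11^1*421^1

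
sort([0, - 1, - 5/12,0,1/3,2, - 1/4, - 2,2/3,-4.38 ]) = [  -  4.38, - 2, - 1 , - 5/12, - 1/4, 0,0,1/3,2/3,2 ]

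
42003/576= 72 + 59/64 = 72.92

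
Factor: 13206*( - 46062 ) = -2^2 * 3^4 *31^1*71^1*853^1=- 608294772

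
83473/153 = 545 + 88/153=545.58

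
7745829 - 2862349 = 4883480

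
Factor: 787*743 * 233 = 136244653=233^1*743^1* 787^1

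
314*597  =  187458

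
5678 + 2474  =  8152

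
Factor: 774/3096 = 1/4  =  2^ ( - 2)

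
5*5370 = 26850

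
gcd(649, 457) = 1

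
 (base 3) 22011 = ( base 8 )334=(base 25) 8k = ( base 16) DC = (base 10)220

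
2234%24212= 2234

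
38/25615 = 38/25615 = 0.00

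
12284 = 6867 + 5417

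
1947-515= 1432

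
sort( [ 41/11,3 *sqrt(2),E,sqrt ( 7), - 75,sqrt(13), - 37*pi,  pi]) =[ - 37*pi,-75, sqrt(7),E, pi,sqrt ( 13 ),41/11,3*sqrt(2 )]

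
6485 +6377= 12862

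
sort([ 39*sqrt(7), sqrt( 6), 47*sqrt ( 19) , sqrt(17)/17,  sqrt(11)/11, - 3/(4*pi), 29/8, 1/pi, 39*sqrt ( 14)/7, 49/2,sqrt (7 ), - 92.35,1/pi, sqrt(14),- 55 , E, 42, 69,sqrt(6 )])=[ - 92.35, - 55, - 3/( 4*pi),sqrt( 17)/17,sqrt(11)/11, 1/pi, 1/pi, sqrt(6 ), sqrt( 6 ), sqrt(7 ), E,29/8, sqrt(14), 39*sqrt(14)/7, 49/2, 42,69, 39*sqrt(7 ), 47*  sqrt(19)]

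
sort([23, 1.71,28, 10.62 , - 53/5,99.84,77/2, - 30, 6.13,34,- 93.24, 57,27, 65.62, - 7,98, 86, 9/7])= [ - 93.24, -30, - 53/5, - 7,9/7, 1.71,  6.13,10.62, 23, 27,  28,34, 77/2, 57, 65.62,  86,98 , 99.84]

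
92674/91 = 92674/91=1018.40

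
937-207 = 730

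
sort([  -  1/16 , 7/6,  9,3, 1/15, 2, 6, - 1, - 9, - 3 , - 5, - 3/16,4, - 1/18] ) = [ - 9, - 5 ,- 3, - 1, - 3/16, - 1/16,-1/18,1/15 , 7/6,2,  3 , 4, 6, 9] 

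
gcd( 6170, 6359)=1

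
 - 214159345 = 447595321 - 661754666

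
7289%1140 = 449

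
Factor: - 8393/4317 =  - 3^( - 1)*7^1*11^1*109^1*1439^( -1 )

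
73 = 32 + 41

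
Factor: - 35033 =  - 53^1*661^1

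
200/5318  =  100/2659 = 0.04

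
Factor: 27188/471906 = 14/243 = 2^1*3^ (  -  5)*7^1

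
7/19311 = 7/19311 = 0.00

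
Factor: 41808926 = 2^1*83^1*251861^1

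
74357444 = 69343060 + 5014384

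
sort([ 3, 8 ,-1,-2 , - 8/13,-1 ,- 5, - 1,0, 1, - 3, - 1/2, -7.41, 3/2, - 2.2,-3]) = [ - 7.41, - 5, - 3, - 3, - 2.2 , - 2, - 1, - 1, - 1, - 8/13, - 1/2, 0, 1, 3/2,3, 8]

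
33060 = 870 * 38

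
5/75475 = 1/15095 = 0.00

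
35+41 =76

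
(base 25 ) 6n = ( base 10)173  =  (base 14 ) c5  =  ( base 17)a3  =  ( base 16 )AD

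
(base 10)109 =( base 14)7b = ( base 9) 131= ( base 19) 5e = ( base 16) 6D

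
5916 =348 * 17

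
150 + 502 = 652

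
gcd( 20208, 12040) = 8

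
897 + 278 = 1175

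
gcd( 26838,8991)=27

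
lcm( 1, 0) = 0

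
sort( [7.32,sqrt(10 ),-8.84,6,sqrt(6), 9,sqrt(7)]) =[ - 8.84, sqrt ( 6 ),sqrt( 7),sqrt(10 ),6,7.32, 9]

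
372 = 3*124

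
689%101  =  83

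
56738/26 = 2182 + 3/13 = 2182.23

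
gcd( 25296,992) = 496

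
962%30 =2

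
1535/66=1535/66 = 23.26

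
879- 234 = 645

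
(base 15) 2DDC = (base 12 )5876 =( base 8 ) 23232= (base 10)9882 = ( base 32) 9KQ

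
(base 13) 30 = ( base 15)29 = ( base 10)39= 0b100111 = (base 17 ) 25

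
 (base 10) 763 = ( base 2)1011111011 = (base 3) 1001021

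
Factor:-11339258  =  -2^1*7^1*163^1*4969^1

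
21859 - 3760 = 18099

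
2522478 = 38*66381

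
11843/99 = 119 + 62/99 = 119.63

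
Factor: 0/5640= 0^1 = 0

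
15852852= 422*37566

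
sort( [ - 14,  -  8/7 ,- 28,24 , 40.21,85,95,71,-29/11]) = [-28, - 14, - 29/11,-8/7,24,40.21,71, 85,95]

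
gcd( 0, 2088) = 2088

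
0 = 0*23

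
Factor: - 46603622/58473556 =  - 23301811/29236778 =- 2^( - 1 )*13^1*101^1*1553^( - 1)*9413^( - 1)*17747^1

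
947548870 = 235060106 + 712488764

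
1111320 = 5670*196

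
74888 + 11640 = 86528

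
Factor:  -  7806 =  - 2^1*3^1*1301^1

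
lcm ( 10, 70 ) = 70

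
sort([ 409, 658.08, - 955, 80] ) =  [ - 955, 80,409, 658.08]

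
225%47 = 37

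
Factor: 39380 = 2^2*5^1*11^1*179^1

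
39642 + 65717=105359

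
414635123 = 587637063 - 173001940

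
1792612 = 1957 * 916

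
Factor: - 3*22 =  - 66 = - 2^1*3^1 * 11^1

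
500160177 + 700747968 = 1200908145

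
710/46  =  355/23 = 15.43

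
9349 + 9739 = 19088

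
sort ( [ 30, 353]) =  [30,353]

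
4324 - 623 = 3701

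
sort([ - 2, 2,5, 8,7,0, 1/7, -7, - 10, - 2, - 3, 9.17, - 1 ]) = [ - 10, - 7, - 3, - 2,-2, - 1, 0, 1/7, 2,5, 7,8,9.17]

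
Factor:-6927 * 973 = -3^1 * 7^1 * 139^1*2309^1 = -6739971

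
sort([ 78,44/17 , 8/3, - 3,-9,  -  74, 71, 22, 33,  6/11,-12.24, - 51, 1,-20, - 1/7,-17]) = [ -74, -51,- 20, - 17,-12.24, -9, - 3, - 1/7, 6/11, 1, 44/17, 8/3, 22 , 33 , 71,78] 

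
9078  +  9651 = 18729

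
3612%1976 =1636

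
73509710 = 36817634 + 36692076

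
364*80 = 29120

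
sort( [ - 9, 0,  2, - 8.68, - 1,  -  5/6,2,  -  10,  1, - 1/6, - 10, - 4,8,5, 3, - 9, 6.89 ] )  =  [-10, -10, - 9,-9, - 8.68, - 4, - 1, - 5/6,-1/6,  0,1,2, 2,3,5,6.89,8] 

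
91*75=6825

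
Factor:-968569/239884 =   -  2^(-2)*7^1* 179^1*773^1*59971^(-1 ) 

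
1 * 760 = 760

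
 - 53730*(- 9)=483570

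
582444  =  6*97074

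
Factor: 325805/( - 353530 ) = - 65161/70706 = -2^(  -  1) *17^1*3833^1*35353^( - 1)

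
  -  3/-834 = 1/278= 0.00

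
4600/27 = 4600/27= 170.37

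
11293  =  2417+8876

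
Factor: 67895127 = 3^2*17^1 *443759^1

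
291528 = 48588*6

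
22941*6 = 137646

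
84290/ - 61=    -1382 + 12/61 = - 1381.80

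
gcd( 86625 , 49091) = 7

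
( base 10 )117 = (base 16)75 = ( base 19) 63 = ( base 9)140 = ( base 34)3f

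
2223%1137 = 1086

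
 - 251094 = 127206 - 378300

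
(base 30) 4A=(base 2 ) 10000010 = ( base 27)4M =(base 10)130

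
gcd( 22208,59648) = 64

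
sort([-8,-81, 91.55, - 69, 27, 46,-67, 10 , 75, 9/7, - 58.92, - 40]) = [-81, - 69, - 67, - 58.92, - 40  , - 8, 9/7, 10, 27,46, 75,  91.55 ]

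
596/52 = 11 + 6/13 = 11.46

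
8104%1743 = 1132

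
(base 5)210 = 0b110111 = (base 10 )55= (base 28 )1r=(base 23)29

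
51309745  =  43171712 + 8138033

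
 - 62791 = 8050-70841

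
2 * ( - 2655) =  - 5310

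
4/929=4/929=0.00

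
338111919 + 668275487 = 1006387406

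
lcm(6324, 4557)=309876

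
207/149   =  207/149 = 1.39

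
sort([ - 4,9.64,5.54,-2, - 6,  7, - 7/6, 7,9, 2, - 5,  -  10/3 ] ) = [ -6, -5, - 4, - 10/3, - 2, - 7/6, 2,5.54,7,  7, 9,9.64]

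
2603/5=520 + 3/5 = 520.60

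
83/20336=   83/20336 = 0.00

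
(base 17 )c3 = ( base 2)11001111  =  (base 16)cf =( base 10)207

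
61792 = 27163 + 34629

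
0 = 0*90876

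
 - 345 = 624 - 969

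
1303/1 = 1303 = 1303.00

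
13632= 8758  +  4874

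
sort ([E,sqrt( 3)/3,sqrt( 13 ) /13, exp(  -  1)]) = [sqrt(13)/13, exp(-1), sqrt( 3)/3,E ] 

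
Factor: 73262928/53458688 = 2^( - 4)*3^1*17^1*367^(- 1)*569^( - 1)*89783^1= 4578933/3341168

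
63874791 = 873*73167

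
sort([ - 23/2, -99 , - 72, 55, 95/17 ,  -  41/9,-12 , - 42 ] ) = [ - 99,- 72, - 42, - 12, - 23/2, - 41/9,95/17, 55 ] 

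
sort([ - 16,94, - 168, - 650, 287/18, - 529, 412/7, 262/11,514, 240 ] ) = [-650, - 529, - 168, - 16,287/18, 262/11, 412/7, 94,240, 514]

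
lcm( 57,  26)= 1482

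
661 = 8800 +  - 8139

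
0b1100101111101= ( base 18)1229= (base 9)8850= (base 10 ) 6525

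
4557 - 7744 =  - 3187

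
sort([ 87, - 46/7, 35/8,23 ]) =[-46/7,35/8,23,87 ] 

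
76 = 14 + 62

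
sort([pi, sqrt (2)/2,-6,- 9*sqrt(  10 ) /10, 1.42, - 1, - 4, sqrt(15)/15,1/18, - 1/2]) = [ - 6, - 4, - 9*sqrt( 10 ) /10, - 1,-1/2 , 1/18,  sqrt( 15) /15 , sqrt( 2 ) /2, 1.42, pi]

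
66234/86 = 33117/43 = 770.16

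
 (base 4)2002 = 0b10000010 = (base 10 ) 130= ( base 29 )4E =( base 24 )5a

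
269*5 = 1345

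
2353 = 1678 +675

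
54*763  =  41202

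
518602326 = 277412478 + 241189848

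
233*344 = 80152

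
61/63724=61/63724= 0.00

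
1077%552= 525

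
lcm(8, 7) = 56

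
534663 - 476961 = 57702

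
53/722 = 53/722  =  0.07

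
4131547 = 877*4711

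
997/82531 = 997/82531 = 0.01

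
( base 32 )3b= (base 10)107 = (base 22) 4j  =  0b1101011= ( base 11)98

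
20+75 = 95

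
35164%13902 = 7360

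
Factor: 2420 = 2^2* 5^1*11^2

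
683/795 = 683/795  =  0.86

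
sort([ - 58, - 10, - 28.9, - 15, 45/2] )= [ -58, - 28.9 ,-15,-10, 45/2 ] 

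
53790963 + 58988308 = 112779271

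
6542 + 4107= 10649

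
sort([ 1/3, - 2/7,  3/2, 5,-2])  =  [ - 2, -2/7, 1/3 , 3/2,  5]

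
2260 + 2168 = 4428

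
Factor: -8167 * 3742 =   -  2^1 *1871^1*8167^1=- 30560914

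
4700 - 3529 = 1171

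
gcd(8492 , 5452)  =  4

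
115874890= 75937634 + 39937256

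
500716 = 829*604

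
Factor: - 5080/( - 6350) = 2^2*5^ ( - 1) =4/5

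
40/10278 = 20/5139 = 0.00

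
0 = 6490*0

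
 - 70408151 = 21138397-91546548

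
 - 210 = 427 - 637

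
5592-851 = 4741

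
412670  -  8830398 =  - 8417728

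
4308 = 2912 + 1396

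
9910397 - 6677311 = 3233086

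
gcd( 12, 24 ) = 12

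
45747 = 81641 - 35894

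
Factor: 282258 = 2^1*3^3*5227^1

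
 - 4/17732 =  - 1/4433 = - 0.00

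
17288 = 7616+9672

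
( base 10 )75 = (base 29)2h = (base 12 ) 63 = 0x4B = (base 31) 2d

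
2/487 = 2/487 = 0.00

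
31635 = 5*6327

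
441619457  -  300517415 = 141102042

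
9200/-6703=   -9200/6703  =  - 1.37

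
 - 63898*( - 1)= 63898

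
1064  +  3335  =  4399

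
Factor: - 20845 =  -  5^1*11^1  *  379^1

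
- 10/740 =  - 1  +  73/74 = -0.01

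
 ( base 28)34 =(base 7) 154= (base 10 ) 88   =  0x58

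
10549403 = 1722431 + 8826972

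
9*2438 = 21942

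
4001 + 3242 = 7243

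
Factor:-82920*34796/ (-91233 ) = 2^5*3^(-2) * 5^1 *31^( - 1) * 109^( - 1 )* 691^1*8699^1 = 961761440/30411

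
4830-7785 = -2955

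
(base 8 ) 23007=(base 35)7X5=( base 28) cbj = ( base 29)bgk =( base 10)9735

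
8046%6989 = 1057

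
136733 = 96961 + 39772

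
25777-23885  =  1892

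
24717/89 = 277+ 64/89= 277.72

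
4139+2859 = 6998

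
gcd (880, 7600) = 80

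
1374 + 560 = 1934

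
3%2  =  1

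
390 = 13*30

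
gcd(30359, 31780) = 7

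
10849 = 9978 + 871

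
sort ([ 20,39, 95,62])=[ 20,39, 62 , 95] 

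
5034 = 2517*2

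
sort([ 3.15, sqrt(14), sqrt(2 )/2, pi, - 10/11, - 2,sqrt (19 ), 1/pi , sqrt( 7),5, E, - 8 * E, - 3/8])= [-8*E,- 2, - 10/11,-3/8, 1/pi, sqrt( 2) /2,sqrt( 7), E, pi,3.15, sqrt(14), sqrt ( 19 ),5 ] 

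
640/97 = 640/97 = 6.60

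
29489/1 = 29489 = 29489.00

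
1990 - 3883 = -1893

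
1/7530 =1/7530 = 0.00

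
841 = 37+804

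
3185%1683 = 1502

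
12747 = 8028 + 4719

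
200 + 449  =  649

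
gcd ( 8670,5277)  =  3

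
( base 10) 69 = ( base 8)105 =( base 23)30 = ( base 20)39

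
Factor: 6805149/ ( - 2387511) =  - 2268383/795837 = - 3^( - 1)*7^( - 1)*13^1*37897^( - 1)*174491^1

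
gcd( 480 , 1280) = 160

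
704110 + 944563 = 1648673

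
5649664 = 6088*928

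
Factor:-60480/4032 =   -  3^1*5^1 =-  15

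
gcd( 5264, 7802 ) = 94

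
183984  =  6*30664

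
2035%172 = 143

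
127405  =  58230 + 69175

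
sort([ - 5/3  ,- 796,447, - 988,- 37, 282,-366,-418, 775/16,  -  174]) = [ - 988, - 796  , - 418, - 366, - 174 , - 37, - 5/3,775/16,282  ,  447]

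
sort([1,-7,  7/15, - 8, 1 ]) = [ - 8, - 7, 7/15,1, 1]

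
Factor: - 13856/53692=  - 2^3*31^(-1 ) = -  8/31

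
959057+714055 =1673112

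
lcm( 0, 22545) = 0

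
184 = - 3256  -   - 3440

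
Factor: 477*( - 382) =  - 2^1 * 3^2 * 53^1 *191^1 = - 182214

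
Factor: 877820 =2^2*5^1*43891^1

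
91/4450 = 91/4450=0.02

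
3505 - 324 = 3181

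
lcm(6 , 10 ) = 30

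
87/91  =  87/91 =0.96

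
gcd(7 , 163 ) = 1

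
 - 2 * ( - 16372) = 32744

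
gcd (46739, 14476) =77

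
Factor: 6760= 2^3*5^1*13^2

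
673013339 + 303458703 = 976472042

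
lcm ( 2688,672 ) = 2688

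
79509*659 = 52396431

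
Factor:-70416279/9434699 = -3^2*1567^1* 4993^1*9434699^( - 1) 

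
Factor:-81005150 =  - 2^1*5^2*1620103^1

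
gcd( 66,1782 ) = 66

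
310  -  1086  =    -  776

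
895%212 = 47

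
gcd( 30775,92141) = 1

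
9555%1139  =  443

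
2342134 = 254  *9221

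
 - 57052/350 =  - 28526/175 = - 163.01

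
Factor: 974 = 2^1*487^1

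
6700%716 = 256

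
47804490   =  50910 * 939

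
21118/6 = 3519+ 2/3 = 3519.67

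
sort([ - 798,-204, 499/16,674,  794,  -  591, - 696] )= [- 798, - 696,  -  591, - 204, 499/16,  674,794 ] 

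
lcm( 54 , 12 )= 108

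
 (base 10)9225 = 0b10010000001001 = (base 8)22011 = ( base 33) 8FI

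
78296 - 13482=64814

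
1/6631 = 1/6631 = 0.00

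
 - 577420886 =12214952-589635838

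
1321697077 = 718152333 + 603544744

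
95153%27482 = 12707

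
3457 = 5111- 1654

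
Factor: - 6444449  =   - 11^1 *509^1*1151^1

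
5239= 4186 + 1053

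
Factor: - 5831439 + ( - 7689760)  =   - 61^1*221659^1 = -13521199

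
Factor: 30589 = 13^2*181^1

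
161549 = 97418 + 64131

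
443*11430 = 5063490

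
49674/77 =49674/77 = 645.12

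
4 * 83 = 332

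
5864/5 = 5864/5 = 1172.80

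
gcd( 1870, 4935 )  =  5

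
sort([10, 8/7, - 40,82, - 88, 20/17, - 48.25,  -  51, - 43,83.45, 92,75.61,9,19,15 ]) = [ - 88, - 51,  -  48.25, - 43, - 40,  8/7,20/17 , 9  ,  10,15,  19,75.61, 82,83.45,92 ] 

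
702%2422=702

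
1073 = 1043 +30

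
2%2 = 0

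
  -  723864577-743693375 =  - 1467557952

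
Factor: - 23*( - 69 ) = 3^1*23^2=1587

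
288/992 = 9/31 = 0.29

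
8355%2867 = 2621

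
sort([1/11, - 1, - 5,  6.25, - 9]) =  [ - 9, -5, - 1, 1/11, 6.25] 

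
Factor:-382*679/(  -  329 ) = 2^1 * 47^( - 1 )*97^1*191^1 = 37054/47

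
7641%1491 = 186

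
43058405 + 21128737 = 64187142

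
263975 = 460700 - 196725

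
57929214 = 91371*634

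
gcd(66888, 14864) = 7432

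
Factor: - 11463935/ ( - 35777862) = 2^( -1)*3^(-6)*5^1 * 7^1*19^1*53^ ( - 1)*463^(-1)*17239^1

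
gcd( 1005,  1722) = 3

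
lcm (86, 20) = 860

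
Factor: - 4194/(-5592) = 3/4 = 2^( - 2)* 3^1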